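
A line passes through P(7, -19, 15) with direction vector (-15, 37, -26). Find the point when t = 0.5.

P(t) = P + t·d
  = (7 + (-15)·0.5, -19 + 37·0.5, 15 + (-26)·0.5)
  = (7 - 7.5, -19 + 18.5, 15 - 13)
  = (-0.5, -0.5, 2)

(-0.5, -0.5, 2)


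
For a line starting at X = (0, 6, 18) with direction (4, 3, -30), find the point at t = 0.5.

P(t) = X + t·d
  = (0 + 4·0.5, 6 + 3·0.5, 18 + (-30)·0.5)
  = (0 + 2, 6 + 1.5, 18 - 15)
  = (2, 7.5, 3)

(2, 7.5, 3)


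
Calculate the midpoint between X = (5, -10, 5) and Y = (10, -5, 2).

M = ((x₁+x₂)/2, (y₁+y₂)/2, (z₁+z₂)/2)
  = ((5 + 10)/2, (-10 - 5)/2, (5 + 2)/2)
  = (15/2, -15/2, 7/2)
  = (7.5, -7.5, 3.5)

(7.5, -7.5, 3.5)


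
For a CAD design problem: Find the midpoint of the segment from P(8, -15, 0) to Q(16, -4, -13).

M = ((x₁+x₂)/2, (y₁+y₂)/2, (z₁+z₂)/2)
  = ((8 + 16)/2, (-15 - 4)/2, (0 - 13)/2)
  = (24/2, -19/2, -13/2)
  = (12, -9.5, -6.5)

(12, -9.5, -6.5)


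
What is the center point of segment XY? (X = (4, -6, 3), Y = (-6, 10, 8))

M = ((x₁+x₂)/2, (y₁+y₂)/2, (z₁+z₂)/2)
  = ((4 - 6)/2, (-6 + 10)/2, (3 + 8)/2)
  = (-2/2, 4/2, 11/2)
  = (-1, 2, 5.5)

(-1, 2, 5.5)


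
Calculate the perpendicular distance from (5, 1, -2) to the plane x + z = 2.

distance = |a·x₀ + b·y₀ + c·z₀ - d| / √(a² + b² + c²)
  = |1·5 + 0·1 + 1·(-2) - 2| / √(1² + 0² + 1²)
  = |5 + 0 - 2 - 2| / √(1 + 0 + 1)
  = |1| / √2
  = 1 / 1.414
  ≈ 0.7071

0.7071


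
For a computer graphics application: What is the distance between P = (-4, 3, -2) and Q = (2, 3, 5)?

d = √[(x₂-x₁)² + (y₂-y₁)² + (z₂-z₁)²]
  = √[6² + 0² + 7²]
  = √[36 + 0 + 49]
  = √85
  ≈ 9.22

9.22


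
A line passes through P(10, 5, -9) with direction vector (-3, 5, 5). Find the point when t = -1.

P(t) = P + t·d
  = (10 + (-3)·(-1), 5 + 5·(-1), -9 + 5·(-1))
  = (10 + 3, 5 - 5, -9 - 5)
  = (13, 0, -14)

(13, 0, -14)


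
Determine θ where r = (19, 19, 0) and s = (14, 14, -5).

r·s = 19·14 + 19·14 + 0·(-5) = 266 + 266 + 0 = 532
|r| = √(19² + 19² + 0²) = √722 ≈ 26.87
|s| = √(14² + 14² + (-5)²) = √417 ≈ 20.42
cos θ = (r·s)/(|r||s|) = 532/(26.87·20.42) ≈ 0.9696
θ = arccos(0.9696) ≈ 14.17°

14.17°


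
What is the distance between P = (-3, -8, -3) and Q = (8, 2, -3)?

d = √[(x₂-x₁)² + (y₂-y₁)² + (z₂-z₁)²]
  = √[11² + 10² + 0²]
  = √[121 + 100 + 0]
  = √221
  ≈ 14.87

14.87


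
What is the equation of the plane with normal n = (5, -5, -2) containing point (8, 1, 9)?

The plane through P with normal n = (a, b, c) satisfies n·(r - P) = 0,
i.e. ax + by + cz = a·x₀ + b·y₀ + c·z₀.
d = 5·8 + (-5)·1 + (-2)·9
  = 40 - 5 - 18
  = 17
Equation: 5x - 5y - 2z = 17

5x - 5y - 2z = 17


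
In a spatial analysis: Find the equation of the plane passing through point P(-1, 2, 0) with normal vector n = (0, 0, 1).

The plane through P with normal n = (a, b, c) satisfies n·(r - P) = 0,
i.e. ax + by + cz = a·x₀ + b·y₀ + c·z₀.
d = 0·(-1) + 0·2 + 1·0
  = 0 + 0 + 0
  = 0
Equation: z = 0

z = 0


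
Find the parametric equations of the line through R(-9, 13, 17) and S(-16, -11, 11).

Direction vector d = S - R = (-16 + 9, -11 - 13, 11 - 17) = (-7, -24, -6)
Parametric form r = R + t·d:
x = -9 - 7t, y = 13 - 24t, z = 17 - 6t

x = -9 - 7t, y = 13 - 24t, z = 17 - 6t


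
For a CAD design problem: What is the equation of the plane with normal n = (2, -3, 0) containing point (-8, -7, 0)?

The plane through P with normal n = (a, b, c) satisfies n·(r - P) = 0,
i.e. ax + by + cz = a·x₀ + b·y₀ + c·z₀.
d = 2·(-8) + (-3)·(-7) + 0·0
  = -16 + 21 + 0
  = 5
Equation: 2x - 3y = 5

2x - 3y = 5


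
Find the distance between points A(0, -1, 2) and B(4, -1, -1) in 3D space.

d = √[(x₂-x₁)² + (y₂-y₁)² + (z₂-z₁)²]
  = √[4² + 0² + (-3)²]
  = √[16 + 0 + 9]
  = √25
  ≈ 5

5


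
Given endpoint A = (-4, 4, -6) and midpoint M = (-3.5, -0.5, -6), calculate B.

B = 2M - A
  = (2·(-3.5) - (-4), 2·(-0.5) - 4, 2·(-6) - (-6))
  = (-7 + 4, -1 - 4, -12 + 6)
  = (-3, -5, -6)

(-3, -5, -6)


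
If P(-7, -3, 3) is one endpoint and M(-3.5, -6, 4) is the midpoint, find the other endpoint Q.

Q = 2M - P
  = (2·(-3.5) - (-7), 2·(-6) - (-3), 2·4 - 3)
  = (-7 + 7, -12 + 3, 8 - 3)
  = (0, -9, 5)

(0, -9, 5)


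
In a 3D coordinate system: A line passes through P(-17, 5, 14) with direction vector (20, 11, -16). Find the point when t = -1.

P(t) = P + t·d
  = (-17 + 20·(-1), 5 + 11·(-1), 14 + (-16)·(-1))
  = (-17 - 20, 5 - 11, 14 + 16)
  = (-37, -6, 30)

(-37, -6, 30)


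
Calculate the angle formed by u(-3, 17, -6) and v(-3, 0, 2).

u·v = (-3)·(-3) + 17·0 + (-6)·2 = 9 + 0 - 12 = -3
|u| = √((-3)² + 17² + (-6)²) = √334 ≈ 18.28
|v| = √((-3)² + 0² + 2²) = √13 ≈ 3.606
cos θ = (u·v)/(|u||v|) = -3/(18.28·3.606) ≈ -0.04553
θ = arccos(-0.04553) ≈ 92.61°

92.61°


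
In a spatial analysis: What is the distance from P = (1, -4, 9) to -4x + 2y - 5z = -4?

distance = |a·x₀ + b·y₀ + c·z₀ - d| / √(a² + b² + c²)
  = |(-4)·1 + 2·(-4) + (-5)·9 - (-4)| / √((-4)² + 2² + (-5)²)
  = |-4 - 8 - 45 + 4| / √(16 + 4 + 25)
  = |-53| / √45
  = 53 / 6.708
  ≈ 7.901

7.901


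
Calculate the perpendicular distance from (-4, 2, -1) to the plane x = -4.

distance = |a·x₀ + b·y₀ + c·z₀ - d| / √(a² + b² + c²)
  = |1·(-4) + 0·2 + 0·(-1) - (-4)| / √(1² + 0² + 0²)
  = |-4 + 0 + 0 + 4| / √(1 + 0 + 0)
  = |0| / √1
  = 0 / 1
  ≈ 0

0


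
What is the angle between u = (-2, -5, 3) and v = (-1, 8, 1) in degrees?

u·v = (-2)·(-1) + (-5)·8 + 3·1 = 2 - 40 + 3 = -35
|u| = √((-2)² + (-5)² + 3²) = √38 ≈ 6.164
|v| = √((-1)² + 8² + 1²) = √66 ≈ 8.124
cos θ = (u·v)/(|u||v|) = -35/(6.164·8.124) ≈ -0.6989
θ = arccos(-0.6989) ≈ 134.3°

134.3°


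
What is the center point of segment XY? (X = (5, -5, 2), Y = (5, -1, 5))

M = ((x₁+x₂)/2, (y₁+y₂)/2, (z₁+z₂)/2)
  = ((5 + 5)/2, (-5 - 1)/2, (2 + 5)/2)
  = (10/2, -6/2, 7/2)
  = (5, -3, 3.5)

(5, -3, 3.5)


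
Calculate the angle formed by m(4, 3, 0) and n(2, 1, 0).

m·n = 4·2 + 3·1 + 0·0 = 8 + 3 + 0 = 11
|m| = √(4² + 3² + 0²) = √25 ≈ 5
|n| = √(2² + 1² + 0²) = √5 ≈ 2.236
cos θ = (m·n)/(|m||n|) = 11/(5·2.236) ≈ 0.9839
θ = arccos(0.9839) ≈ 10.3°

10.3°


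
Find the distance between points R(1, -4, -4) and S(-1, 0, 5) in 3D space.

d = √[(x₂-x₁)² + (y₂-y₁)² + (z₂-z₁)²]
  = √[(-2)² + 4² + 9²]
  = √[4 + 16 + 81]
  = √101
  ≈ 10.05

10.05


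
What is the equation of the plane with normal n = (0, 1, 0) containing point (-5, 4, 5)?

The plane through P with normal n = (a, b, c) satisfies n·(r - P) = 0,
i.e. ax + by + cz = a·x₀ + b·y₀ + c·z₀.
d = 0·(-5) + 1·4 + 0·5
  = 0 + 4 + 0
  = 4
Equation: y = 4

y = 4


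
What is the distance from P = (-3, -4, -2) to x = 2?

distance = |a·x₀ + b·y₀ + c·z₀ - d| / √(a² + b² + c²)
  = |1·(-3) + 0·(-4) + 0·(-2) - 2| / √(1² + 0² + 0²)
  = |-3 + 0 + 0 - 2| / √(1 + 0 + 0)
  = |-5| / √1
  = 5 / 1
  ≈ 5

5


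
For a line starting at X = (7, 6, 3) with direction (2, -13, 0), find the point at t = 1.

P(t) = X + t·d
  = (7 + 2·1, 6 + (-13)·1, 3 + 0·1)
  = (7 + 2, 6 - 13, 3 + 0)
  = (9, -7, 3)

(9, -7, 3)


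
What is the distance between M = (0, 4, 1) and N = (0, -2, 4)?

d = √[(x₂-x₁)² + (y₂-y₁)² + (z₂-z₁)²]
  = √[0² + (-6)² + 3²]
  = √[0 + 36 + 9]
  = √45
  ≈ 6.708

6.708


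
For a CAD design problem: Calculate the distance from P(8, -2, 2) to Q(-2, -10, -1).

d = √[(x₂-x₁)² + (y₂-y₁)² + (z₂-z₁)²]
  = √[(-10)² + (-8)² + (-3)²]
  = √[100 + 64 + 9]
  = √173
  ≈ 13.15

13.15


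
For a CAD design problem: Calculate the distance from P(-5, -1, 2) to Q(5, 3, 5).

d = √[(x₂-x₁)² + (y₂-y₁)² + (z₂-z₁)²]
  = √[10² + 4² + 3²]
  = √[100 + 16 + 9]
  = √125
  ≈ 11.18

11.18


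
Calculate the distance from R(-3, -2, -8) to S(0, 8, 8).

d = √[(x₂-x₁)² + (y₂-y₁)² + (z₂-z₁)²]
  = √[3² + 10² + 16²]
  = √[9 + 100 + 256]
  = √365
  ≈ 19.1

19.1


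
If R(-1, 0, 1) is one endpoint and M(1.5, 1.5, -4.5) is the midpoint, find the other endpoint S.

S = 2M - R
  = (2·1.5 - (-1), 2·1.5 - 0, 2·(-4.5) - 1)
  = (3 + 1, 3 + 0, -9 - 1)
  = (4, 3, -10)

(4, 3, -10)


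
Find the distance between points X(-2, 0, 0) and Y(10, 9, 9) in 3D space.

d = √[(x₂-x₁)² + (y₂-y₁)² + (z₂-z₁)²]
  = √[12² + 9² + 9²]
  = √[144 + 81 + 81]
  = √306
  ≈ 17.49

17.49


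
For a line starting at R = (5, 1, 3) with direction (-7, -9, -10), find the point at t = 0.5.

P(t) = R + t·d
  = (5 + (-7)·0.5, 1 + (-9)·0.5, 3 + (-10)·0.5)
  = (5 - 3.5, 1 - 4.5, 3 - 5)
  = (1.5, -3.5, -2)

(1.5, -3.5, -2)


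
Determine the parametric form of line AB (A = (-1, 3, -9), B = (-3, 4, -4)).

Direction vector d = B - A = (-3 + 1, 4 - 3, -4 + 9) = (-2, 1, 5)
Parametric form r = A + t·d:
x = -1 - 2t, y = 3 + t, z = -9 + 5t

x = -1 - 2t, y = 3 + t, z = -9 + 5t


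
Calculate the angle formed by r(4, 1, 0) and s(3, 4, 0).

r·s = 4·3 + 1·4 + 0·0 = 12 + 4 + 0 = 16
|r| = √(4² + 1² + 0²) = √17 ≈ 4.123
|s| = √(3² + 4² + 0²) = √25 ≈ 5
cos θ = (r·s)/(|r||s|) = 16/(4.123·5) ≈ 0.7761
θ = arccos(0.7761) ≈ 39.09°

39.09°


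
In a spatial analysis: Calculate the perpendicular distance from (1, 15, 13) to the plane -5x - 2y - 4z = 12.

distance = |a·x₀ + b·y₀ + c·z₀ - d| / √(a² + b² + c²)
  = |(-5)·1 + (-2)·15 + (-4)·13 - 12| / √((-5)² + (-2)² + (-4)²)
  = |-5 - 30 - 52 - 12| / √(25 + 4 + 16)
  = |-99| / √45
  = 99 / 6.708
  ≈ 14.76

14.76


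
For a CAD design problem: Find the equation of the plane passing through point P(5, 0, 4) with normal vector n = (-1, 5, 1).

The plane through P with normal n = (a, b, c) satisfies n·(r - P) = 0,
i.e. ax + by + cz = a·x₀ + b·y₀ + c·z₀.
d = (-1)·5 + 5·0 + 1·4
  = -5 + 0 + 4
  = -1
Equation: -x + 5y + z = -1

-x + 5y + z = -1


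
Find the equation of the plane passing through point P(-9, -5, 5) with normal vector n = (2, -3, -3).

The plane through P with normal n = (a, b, c) satisfies n·(r - P) = 0,
i.e. ax + by + cz = a·x₀ + b·y₀ + c·z₀.
d = 2·(-9) + (-3)·(-5) + (-3)·5
  = -18 + 15 - 15
  = -18
Equation: 2x - 3y - 3z = -18

2x - 3y - 3z = -18


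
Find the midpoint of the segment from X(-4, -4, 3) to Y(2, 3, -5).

M = ((x₁+x₂)/2, (y₁+y₂)/2, (z₁+z₂)/2)
  = ((-4 + 2)/2, (-4 + 3)/2, (3 - 5)/2)
  = (-2/2, -1/2, -2/2)
  = (-1, -0.5, -1)

(-1, -0.5, -1)


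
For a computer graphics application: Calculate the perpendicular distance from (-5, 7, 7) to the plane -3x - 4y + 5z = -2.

distance = |a·x₀ + b·y₀ + c·z₀ - d| / √(a² + b² + c²)
  = |(-3)·(-5) + (-4)·7 + 5·7 - (-2)| / √((-3)² + (-4)² + 5²)
  = |15 - 28 + 35 + 2| / √(9 + 16 + 25)
  = |24| / √50
  = 24 / 7.071
  ≈ 3.394

3.394


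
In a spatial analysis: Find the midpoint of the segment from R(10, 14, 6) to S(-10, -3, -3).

M = ((x₁+x₂)/2, (y₁+y₂)/2, (z₁+z₂)/2)
  = ((10 - 10)/2, (14 - 3)/2, (6 - 3)/2)
  = (0/2, 11/2, 3/2)
  = (0, 5.5, 1.5)

(0, 5.5, 1.5)


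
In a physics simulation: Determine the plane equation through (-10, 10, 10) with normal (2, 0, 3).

The plane through P with normal n = (a, b, c) satisfies n·(r - P) = 0,
i.e. ax + by + cz = a·x₀ + b·y₀ + c·z₀.
d = 2·(-10) + 0·10 + 3·10
  = -20 + 0 + 30
  = 10
Equation: 2x + 3z = 10

2x + 3z = 10


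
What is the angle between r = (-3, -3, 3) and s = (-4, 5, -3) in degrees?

r·s = (-3)·(-4) + (-3)·5 + 3·(-3) = 12 - 15 - 9 = -12
|r| = √((-3)² + (-3)² + 3²) = √27 ≈ 5.196
|s| = √((-4)² + 5² + (-3)²) = √50 ≈ 7.071
cos θ = (r·s)/(|r||s|) = -12/(5.196·7.071) ≈ -0.3266
θ = arccos(-0.3266) ≈ 109.1°

109.1°


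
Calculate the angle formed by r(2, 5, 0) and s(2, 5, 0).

r·s = 2·2 + 5·5 + 0·0 = 4 + 25 + 0 = 29
|r| = √(2² + 5² + 0²) = √29 ≈ 5.385
|s| = √(2² + 5² + 0²) = √29 ≈ 5.385
cos θ = (r·s)/(|r||s|) = 29/(5.385·5.385) ≈ 1
θ = arccos(1) ≈ 0°

0°


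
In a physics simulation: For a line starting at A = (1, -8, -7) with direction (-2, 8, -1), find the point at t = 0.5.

P(t) = A + t·d
  = (1 + (-2)·0.5, -8 + 8·0.5, -7 + (-1)·0.5)
  = (1 - 1, -8 + 4, -7 - 0.5)
  = (0, -4, -7.5)

(0, -4, -7.5)


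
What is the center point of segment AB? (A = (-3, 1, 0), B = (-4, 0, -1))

M = ((x₁+x₂)/2, (y₁+y₂)/2, (z₁+z₂)/2)
  = ((-3 - 4)/2, (1 + 0)/2, (0 - 1)/2)
  = (-7/2, 1/2, -1/2)
  = (-3.5, 0.5, -0.5)

(-3.5, 0.5, -0.5)


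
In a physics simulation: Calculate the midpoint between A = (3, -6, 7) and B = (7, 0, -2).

M = ((x₁+x₂)/2, (y₁+y₂)/2, (z₁+z₂)/2)
  = ((3 + 7)/2, (-6 + 0)/2, (7 - 2)/2)
  = (10/2, -6/2, 5/2)
  = (5, -3, 2.5)

(5, -3, 2.5)


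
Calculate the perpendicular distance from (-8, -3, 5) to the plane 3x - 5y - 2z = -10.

distance = |a·x₀ + b·y₀ + c·z₀ - d| / √(a² + b² + c²)
  = |3·(-8) + (-5)·(-3) + (-2)·5 - (-10)| / √(3² + (-5)² + (-2)²)
  = |-24 + 15 - 10 + 10| / √(9 + 25 + 4)
  = |-9| / √38
  = 9 / 6.164
  ≈ 1.46

1.46


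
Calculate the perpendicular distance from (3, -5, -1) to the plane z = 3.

distance = |a·x₀ + b·y₀ + c·z₀ - d| / √(a² + b² + c²)
  = |0·3 + 0·(-5) + 1·(-1) - 3| / √(0² + 0² + 1²)
  = |0 + 0 - 1 - 3| / √(0 + 0 + 1)
  = |-4| / √1
  = 4 / 1
  ≈ 4

4


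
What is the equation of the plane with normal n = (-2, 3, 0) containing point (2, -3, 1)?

The plane through P with normal n = (a, b, c) satisfies n·(r - P) = 0,
i.e. ax + by + cz = a·x₀ + b·y₀ + c·z₀.
d = (-2)·2 + 3·(-3) + 0·1
  = -4 - 9 + 0
  = -13
Equation: -2x + 3y = -13

-2x + 3y = -13


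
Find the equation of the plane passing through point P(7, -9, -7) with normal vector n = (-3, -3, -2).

The plane through P with normal n = (a, b, c) satisfies n·(r - P) = 0,
i.e. ax + by + cz = a·x₀ + b·y₀ + c·z₀.
d = (-3)·7 + (-3)·(-9) + (-2)·(-7)
  = -21 + 27 + 14
  = 20
Equation: -3x - 3y - 2z = 20

-3x - 3y - 2z = 20


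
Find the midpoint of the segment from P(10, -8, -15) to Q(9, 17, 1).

M = ((x₁+x₂)/2, (y₁+y₂)/2, (z₁+z₂)/2)
  = ((10 + 9)/2, (-8 + 17)/2, (-15 + 1)/2)
  = (19/2, 9/2, -14/2)
  = (9.5, 4.5, -7)

(9.5, 4.5, -7)


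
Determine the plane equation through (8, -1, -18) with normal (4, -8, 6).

The plane through P with normal n = (a, b, c) satisfies n·(r - P) = 0,
i.e. ax + by + cz = a·x₀ + b·y₀ + c·z₀.
d = 4·8 + (-8)·(-1) + 6·(-18)
  = 32 + 8 - 108
  = -68
Equation: 4x - 8y + 6z = -68

4x - 8y + 6z = -68


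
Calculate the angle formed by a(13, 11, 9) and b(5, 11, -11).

a·b = 13·5 + 11·11 + 9·(-11) = 65 + 121 - 99 = 87
|a| = √(13² + 11² + 9²) = √371 ≈ 19.26
|b| = √(5² + 11² + (-11)²) = √267 ≈ 16.34
cos θ = (a·b)/(|a||b|) = 87/(19.26·16.34) ≈ 0.2764
θ = arccos(0.2764) ≈ 73.95°

73.95°


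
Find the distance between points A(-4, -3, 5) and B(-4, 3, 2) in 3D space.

d = √[(x₂-x₁)² + (y₂-y₁)² + (z₂-z₁)²]
  = √[0² + 6² + (-3)²]
  = √[0 + 36 + 9]
  = √45
  ≈ 6.708

6.708


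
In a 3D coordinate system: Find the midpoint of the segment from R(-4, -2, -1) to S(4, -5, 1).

M = ((x₁+x₂)/2, (y₁+y₂)/2, (z₁+z₂)/2)
  = ((-4 + 4)/2, (-2 - 5)/2, (-1 + 1)/2)
  = (0/2, -7/2, 0/2)
  = (0, -3.5, 0)

(0, -3.5, 0)


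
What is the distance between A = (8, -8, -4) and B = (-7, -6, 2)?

d = √[(x₂-x₁)² + (y₂-y₁)² + (z₂-z₁)²]
  = √[(-15)² + 2² + 6²]
  = √[225 + 4 + 36]
  = √265
  ≈ 16.28

16.28


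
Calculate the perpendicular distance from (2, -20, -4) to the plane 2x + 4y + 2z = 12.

distance = |a·x₀ + b·y₀ + c·z₀ - d| / √(a² + b² + c²)
  = |2·2 + 4·(-20) + 2·(-4) - 12| / √(2² + 4² + 2²)
  = |4 - 80 - 8 - 12| / √(4 + 16 + 4)
  = |-96| / √24
  = 96 / 4.899
  ≈ 19.6

19.6


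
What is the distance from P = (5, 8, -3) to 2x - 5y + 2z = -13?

distance = |a·x₀ + b·y₀ + c·z₀ - d| / √(a² + b² + c²)
  = |2·5 + (-5)·8 + 2·(-3) - (-13)| / √(2² + (-5)² + 2²)
  = |10 - 40 - 6 + 13| / √(4 + 25 + 4)
  = |-23| / √33
  = 23 / 5.745
  ≈ 4.004

4.004


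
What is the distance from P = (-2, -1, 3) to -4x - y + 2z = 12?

distance = |a·x₀ + b·y₀ + c·z₀ - d| / √(a² + b² + c²)
  = |(-4)·(-2) + (-1)·(-1) + 2·3 - 12| / √((-4)² + (-1)² + 2²)
  = |8 + 1 + 6 - 12| / √(16 + 1 + 4)
  = |3| / √21
  = 3 / 4.583
  ≈ 0.6547

0.6547


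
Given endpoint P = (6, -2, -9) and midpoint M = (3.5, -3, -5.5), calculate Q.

Q = 2M - P
  = (2·3.5 - 6, 2·(-3) - (-2), 2·(-5.5) - (-9))
  = (7 - 6, -6 + 2, -11 + 9)
  = (1, -4, -2)

(1, -4, -2)


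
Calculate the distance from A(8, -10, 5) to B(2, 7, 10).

d = √[(x₂-x₁)² + (y₂-y₁)² + (z₂-z₁)²]
  = √[(-6)² + 17² + 5²]
  = √[36 + 289 + 25]
  = √350
  ≈ 18.71

18.71


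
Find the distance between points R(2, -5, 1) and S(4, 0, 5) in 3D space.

d = √[(x₂-x₁)² + (y₂-y₁)² + (z₂-z₁)²]
  = √[2² + 5² + 4²]
  = √[4 + 25 + 16]
  = √45
  ≈ 6.708

6.708


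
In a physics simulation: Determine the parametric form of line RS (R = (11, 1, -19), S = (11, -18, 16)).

Direction vector d = S - R = (11 - 11, -18 - 1, 16 + 19) = (0, -19, 35)
Parametric form r = R + t·d:
x = 11, y = 1 - 19t, z = -19 + 35t

x = 11, y = 1 - 19t, z = -19 + 35t


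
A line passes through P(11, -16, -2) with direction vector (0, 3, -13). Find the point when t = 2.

P(t) = P + t·d
  = (11 + 0·2, -16 + 3·2, -2 + (-13)·2)
  = (11 + 0, -16 + 6, -2 - 26)
  = (11, -10, -28)

(11, -10, -28)


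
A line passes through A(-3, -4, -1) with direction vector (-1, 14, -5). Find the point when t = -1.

P(t) = A + t·d
  = (-3 + (-1)·(-1), -4 + 14·(-1), -1 + (-5)·(-1))
  = (-3 + 1, -4 - 14, -1 + 5)
  = (-2, -18, 4)

(-2, -18, 4)


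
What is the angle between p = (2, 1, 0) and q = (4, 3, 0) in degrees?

p·q = 2·4 + 1·3 + 0·0 = 8 + 3 + 0 = 11
|p| = √(2² + 1² + 0²) = √5 ≈ 2.236
|q| = √(4² + 3² + 0²) = √25 ≈ 5
cos θ = (p·q)/(|p||q|) = 11/(2.236·5) ≈ 0.9839
θ = arccos(0.9839) ≈ 10.3°

10.3°


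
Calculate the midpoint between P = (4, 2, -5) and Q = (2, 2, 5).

M = ((x₁+x₂)/2, (y₁+y₂)/2, (z₁+z₂)/2)
  = ((4 + 2)/2, (2 + 2)/2, (-5 + 5)/2)
  = (6/2, 4/2, 0/2)
  = (3, 2, 0)

(3, 2, 0)


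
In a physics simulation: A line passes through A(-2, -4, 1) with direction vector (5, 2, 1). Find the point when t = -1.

P(t) = A + t·d
  = (-2 + 5·(-1), -4 + 2·(-1), 1 + 1·(-1))
  = (-2 - 5, -4 - 2, 1 - 1)
  = (-7, -6, 0)

(-7, -6, 0)


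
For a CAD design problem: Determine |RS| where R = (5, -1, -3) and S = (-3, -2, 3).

d = √[(x₂-x₁)² + (y₂-y₁)² + (z₂-z₁)²]
  = √[(-8)² + (-1)² + 6²]
  = √[64 + 1 + 36]
  = √101
  ≈ 10.05

10.05


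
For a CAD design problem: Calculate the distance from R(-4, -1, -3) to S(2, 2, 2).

d = √[(x₂-x₁)² + (y₂-y₁)² + (z₂-z₁)²]
  = √[6² + 3² + 5²]
  = √[36 + 9 + 25]
  = √70
  ≈ 8.367

8.367


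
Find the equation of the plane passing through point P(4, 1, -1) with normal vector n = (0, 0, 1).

The plane through P with normal n = (a, b, c) satisfies n·(r - P) = 0,
i.e. ax + by + cz = a·x₀ + b·y₀ + c·z₀.
d = 0·4 + 0·1 + 1·(-1)
  = 0 + 0 - 1
  = -1
Equation: z = -1

z = -1


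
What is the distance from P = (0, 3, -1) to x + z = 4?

distance = |a·x₀ + b·y₀ + c·z₀ - d| / √(a² + b² + c²)
  = |1·0 + 0·3 + 1·(-1) - 4| / √(1² + 0² + 1²)
  = |0 + 0 - 1 - 4| / √(1 + 0 + 1)
  = |-5| / √2
  = 5 / 1.414
  ≈ 3.536

3.536


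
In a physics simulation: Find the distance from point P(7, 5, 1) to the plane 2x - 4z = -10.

distance = |a·x₀ + b·y₀ + c·z₀ - d| / √(a² + b² + c²)
  = |2·7 + 0·5 + (-4)·1 - (-10)| / √(2² + 0² + (-4)²)
  = |14 + 0 - 4 + 10| / √(4 + 0 + 16)
  = |20| / √20
  = 20 / 4.472
  ≈ 4.472

4.472


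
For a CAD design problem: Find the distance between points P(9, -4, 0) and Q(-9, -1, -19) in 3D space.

d = √[(x₂-x₁)² + (y₂-y₁)² + (z₂-z₁)²]
  = √[(-18)² + 3² + (-19)²]
  = √[324 + 9 + 361]
  = √694
  ≈ 26.34

26.34


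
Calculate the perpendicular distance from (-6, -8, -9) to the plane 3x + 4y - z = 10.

distance = |a·x₀ + b·y₀ + c·z₀ - d| / √(a² + b² + c²)
  = |3·(-6) + 4·(-8) + (-1)·(-9) - 10| / √(3² + 4² + (-1)²)
  = |-18 - 32 + 9 - 10| / √(9 + 16 + 1)
  = |-51| / √26
  = 51 / 5.099
  ≈ 10

10


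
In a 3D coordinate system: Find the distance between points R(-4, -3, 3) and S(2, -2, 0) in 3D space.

d = √[(x₂-x₁)² + (y₂-y₁)² + (z₂-z₁)²]
  = √[6² + 1² + (-3)²]
  = √[36 + 1 + 9]
  = √46
  ≈ 6.782

6.782


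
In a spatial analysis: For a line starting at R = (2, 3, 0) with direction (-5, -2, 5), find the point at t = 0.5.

P(t) = R + t·d
  = (2 + (-5)·0.5, 3 + (-2)·0.5, 0 + 5·0.5)
  = (2 - 2.5, 3 - 1, 0 + 2.5)
  = (-0.5, 2, 2.5)

(-0.5, 2, 2.5)


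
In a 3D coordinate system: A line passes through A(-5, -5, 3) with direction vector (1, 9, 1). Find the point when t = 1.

P(t) = A + t·d
  = (-5 + 1·1, -5 + 9·1, 3 + 1·1)
  = (-5 + 1, -5 + 9, 3 + 1)
  = (-4, 4, 4)

(-4, 4, 4)


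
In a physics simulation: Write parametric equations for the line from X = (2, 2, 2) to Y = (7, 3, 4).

Direction vector d = Y - X = (7 - 2, 3 - 2, 4 - 2) = (5, 1, 2)
Parametric form r = X + t·d:
x = 2 + 5t, y = 2 + t, z = 2 + 2t

x = 2 + 5t, y = 2 + t, z = 2 + 2t


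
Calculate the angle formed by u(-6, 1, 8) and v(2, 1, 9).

u·v = (-6)·2 + 1·1 + 8·9 = -12 + 1 + 72 = 61
|u| = √((-6)² + 1² + 8²) = √101 ≈ 10.05
|v| = √(2² + 1² + 9²) = √86 ≈ 9.274
cos θ = (u·v)/(|u||v|) = 61/(10.05·9.274) ≈ 0.6545
θ = arccos(0.6545) ≈ 49.12°

49.12°


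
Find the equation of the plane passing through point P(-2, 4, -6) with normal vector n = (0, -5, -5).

The plane through P with normal n = (a, b, c) satisfies n·(r - P) = 0,
i.e. ax + by + cz = a·x₀ + b·y₀ + c·z₀.
d = 0·(-2) + (-5)·4 + (-5)·(-6)
  = 0 - 20 + 30
  = 10
Equation: -5y - 5z = 10

-5y - 5z = 10


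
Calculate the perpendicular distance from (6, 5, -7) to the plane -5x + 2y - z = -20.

distance = |a·x₀ + b·y₀ + c·z₀ - d| / √(a² + b² + c²)
  = |(-5)·6 + 2·5 + (-1)·(-7) - (-20)| / √((-5)² + 2² + (-1)²)
  = |-30 + 10 + 7 + 20| / √(25 + 4 + 1)
  = |7| / √30
  = 7 / 5.477
  ≈ 1.278

1.278


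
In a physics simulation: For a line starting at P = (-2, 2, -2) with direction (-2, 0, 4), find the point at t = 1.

P(t) = P + t·d
  = (-2 + (-2)·1, 2 + 0·1, -2 + 4·1)
  = (-2 - 2, 2 + 0, -2 + 4)
  = (-4, 2, 2)

(-4, 2, 2)


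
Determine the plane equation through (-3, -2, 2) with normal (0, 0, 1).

The plane through P with normal n = (a, b, c) satisfies n·(r - P) = 0,
i.e. ax + by + cz = a·x₀ + b·y₀ + c·z₀.
d = 0·(-3) + 0·(-2) + 1·2
  = 0 + 0 + 2
  = 2
Equation: z = 2

z = 2


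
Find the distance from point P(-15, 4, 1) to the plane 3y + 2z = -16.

distance = |a·x₀ + b·y₀ + c·z₀ - d| / √(a² + b² + c²)
  = |0·(-15) + 3·4 + 2·1 - (-16)| / √(0² + 3² + 2²)
  = |0 + 12 + 2 + 16| / √(0 + 9 + 4)
  = |30| / √13
  = 30 / 3.606
  ≈ 8.321

8.321


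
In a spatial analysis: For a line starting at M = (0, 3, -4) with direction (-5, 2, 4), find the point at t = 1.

P(t) = M + t·d
  = (0 + (-5)·1, 3 + 2·1, -4 + 4·1)
  = (0 - 5, 3 + 2, -4 + 4)
  = (-5, 5, 0)

(-5, 5, 0)


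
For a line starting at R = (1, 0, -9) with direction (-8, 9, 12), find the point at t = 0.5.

P(t) = R + t·d
  = (1 + (-8)·0.5, 0 + 9·0.5, -9 + 12·0.5)
  = (1 - 4, 0 + 4.5, -9 + 6)
  = (-3, 4.5, -3)

(-3, 4.5, -3)


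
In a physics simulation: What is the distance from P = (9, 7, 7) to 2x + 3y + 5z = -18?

distance = |a·x₀ + b·y₀ + c·z₀ - d| / √(a² + b² + c²)
  = |2·9 + 3·7 + 5·7 - (-18)| / √(2² + 3² + 5²)
  = |18 + 21 + 35 + 18| / √(4 + 9 + 25)
  = |92| / √38
  = 92 / 6.164
  ≈ 14.92

14.92


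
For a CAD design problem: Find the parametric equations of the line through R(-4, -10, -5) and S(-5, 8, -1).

Direction vector d = S - R = (-5 + 4, 8 + 10, -1 + 5) = (-1, 18, 4)
Parametric form r = R + t·d:
x = -4 - t, y = -10 + 18t, z = -5 + 4t

x = -4 - t, y = -10 + 18t, z = -5 + 4t


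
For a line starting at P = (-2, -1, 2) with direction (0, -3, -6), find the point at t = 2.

P(t) = P + t·d
  = (-2 + 0·2, -1 + (-3)·2, 2 + (-6)·2)
  = (-2 + 0, -1 - 6, 2 - 12)
  = (-2, -7, -10)

(-2, -7, -10)


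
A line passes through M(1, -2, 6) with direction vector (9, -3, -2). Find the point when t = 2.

P(t) = M + t·d
  = (1 + 9·2, -2 + (-3)·2, 6 + (-2)·2)
  = (1 + 18, -2 - 6, 6 - 4)
  = (19, -8, 2)

(19, -8, 2)


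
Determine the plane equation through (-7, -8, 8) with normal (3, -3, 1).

The plane through P with normal n = (a, b, c) satisfies n·(r - P) = 0,
i.e. ax + by + cz = a·x₀ + b·y₀ + c·z₀.
d = 3·(-7) + (-3)·(-8) + 1·8
  = -21 + 24 + 8
  = 11
Equation: 3x - 3y + z = 11

3x - 3y + z = 11


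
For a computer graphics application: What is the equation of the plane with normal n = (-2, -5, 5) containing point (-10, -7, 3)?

The plane through P with normal n = (a, b, c) satisfies n·(r - P) = 0,
i.e. ax + by + cz = a·x₀ + b·y₀ + c·z₀.
d = (-2)·(-10) + (-5)·(-7) + 5·3
  = 20 + 35 + 15
  = 70
Equation: -2x - 5y + 5z = 70

-2x - 5y + 5z = 70


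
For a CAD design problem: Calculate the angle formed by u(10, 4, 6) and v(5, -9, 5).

u·v = 10·5 + 4·(-9) + 6·5 = 50 - 36 + 30 = 44
|u| = √(10² + 4² + 6²) = √152 ≈ 12.33
|v| = √(5² + (-9)² + 5²) = √131 ≈ 11.45
cos θ = (u·v)/(|u||v|) = 44/(12.33·11.45) ≈ 0.3118
θ = arccos(0.3118) ≈ 71.83°

71.83°


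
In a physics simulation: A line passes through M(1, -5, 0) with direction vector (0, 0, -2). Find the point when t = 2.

P(t) = M + t·d
  = (1 + 0·2, -5 + 0·2, 0 + (-2)·2)
  = (1 + 0, -5 + 0, 0 - 4)
  = (1, -5, -4)

(1, -5, -4)


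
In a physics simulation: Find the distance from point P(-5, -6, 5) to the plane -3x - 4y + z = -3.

distance = |a·x₀ + b·y₀ + c·z₀ - d| / √(a² + b² + c²)
  = |(-3)·(-5) + (-4)·(-6) + 1·5 - (-3)| / √((-3)² + (-4)² + 1²)
  = |15 + 24 + 5 + 3| / √(9 + 16 + 1)
  = |47| / √26
  = 47 / 5.099
  ≈ 9.217

9.217


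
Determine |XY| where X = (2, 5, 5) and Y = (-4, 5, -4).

d = √[(x₂-x₁)² + (y₂-y₁)² + (z₂-z₁)²]
  = √[(-6)² + 0² + (-9)²]
  = √[36 + 0 + 81]
  = √117
  ≈ 10.82

10.82


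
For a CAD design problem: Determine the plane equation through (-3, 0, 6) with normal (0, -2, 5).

The plane through P with normal n = (a, b, c) satisfies n·(r - P) = 0,
i.e. ax + by + cz = a·x₀ + b·y₀ + c·z₀.
d = 0·(-3) + (-2)·0 + 5·6
  = 0 + 0 + 30
  = 30
Equation: -2y + 5z = 30

-2y + 5z = 30


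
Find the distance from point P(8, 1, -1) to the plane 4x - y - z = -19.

distance = |a·x₀ + b·y₀ + c·z₀ - d| / √(a² + b² + c²)
  = |4·8 + (-1)·1 + (-1)·(-1) - (-19)| / √(4² + (-1)² + (-1)²)
  = |32 - 1 + 1 + 19| / √(16 + 1 + 1)
  = |51| / √18
  = 51 / 4.243
  ≈ 12.02

12.02


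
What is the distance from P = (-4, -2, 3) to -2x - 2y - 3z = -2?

distance = |a·x₀ + b·y₀ + c·z₀ - d| / √(a² + b² + c²)
  = |(-2)·(-4) + (-2)·(-2) + (-3)·3 - (-2)| / √((-2)² + (-2)² + (-3)²)
  = |8 + 4 - 9 + 2| / √(4 + 4 + 9)
  = |5| / √17
  = 5 / 4.123
  ≈ 1.213

1.213


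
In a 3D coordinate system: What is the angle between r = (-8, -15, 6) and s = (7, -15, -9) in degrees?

r·s = (-8)·7 + (-15)·(-15) + 6·(-9) = -56 + 225 - 54 = 115
|r| = √((-8)² + (-15)² + 6²) = √325 ≈ 18.03
|s| = √(7² + (-15)² + (-9)²) = √355 ≈ 18.84
cos θ = (r·s)/(|r||s|) = 115/(18.03·18.84) ≈ 0.3386
θ = arccos(0.3386) ≈ 70.21°

70.21°


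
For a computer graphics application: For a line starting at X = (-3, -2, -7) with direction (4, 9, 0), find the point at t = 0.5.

P(t) = X + t·d
  = (-3 + 4·0.5, -2 + 9·0.5, -7 + 0·0.5)
  = (-3 + 2, -2 + 4.5, -7 + 0)
  = (-1, 2.5, -7)

(-1, 2.5, -7)


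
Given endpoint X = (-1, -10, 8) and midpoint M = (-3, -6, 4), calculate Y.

Y = 2M - X
  = (2·(-3) - (-1), 2·(-6) - (-10), 2·4 - 8)
  = (-6 + 1, -12 + 10, 8 - 8)
  = (-5, -2, 0)

(-5, -2, 0)


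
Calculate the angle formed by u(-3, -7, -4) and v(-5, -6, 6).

u·v = (-3)·(-5) + (-7)·(-6) + (-4)·6 = 15 + 42 - 24 = 33
|u| = √((-3)² + (-7)² + (-4)²) = √74 ≈ 8.602
|v| = √((-5)² + (-6)² + 6²) = √97 ≈ 9.849
cos θ = (u·v)/(|u||v|) = 33/(8.602·9.849) ≈ 0.3895
θ = arccos(0.3895) ≈ 67.08°

67.08°


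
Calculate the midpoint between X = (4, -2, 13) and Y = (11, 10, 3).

M = ((x₁+x₂)/2, (y₁+y₂)/2, (z₁+z₂)/2)
  = ((4 + 11)/2, (-2 + 10)/2, (13 + 3)/2)
  = (15/2, 8/2, 16/2)
  = (7.5, 4, 8)

(7.5, 4, 8)


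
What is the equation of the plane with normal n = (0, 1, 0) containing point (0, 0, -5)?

The plane through P with normal n = (a, b, c) satisfies n·(r - P) = 0,
i.e. ax + by + cz = a·x₀ + b·y₀ + c·z₀.
d = 0·0 + 1·0 + 0·(-5)
  = 0 + 0 + 0
  = 0
Equation: y = 0

y = 0


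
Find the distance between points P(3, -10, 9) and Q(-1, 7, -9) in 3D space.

d = √[(x₂-x₁)² + (y₂-y₁)² + (z₂-z₁)²]
  = √[(-4)² + 17² + (-18)²]
  = √[16 + 289 + 324]
  = √629
  ≈ 25.08

25.08


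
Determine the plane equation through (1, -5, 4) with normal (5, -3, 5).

The plane through P with normal n = (a, b, c) satisfies n·(r - P) = 0,
i.e. ax + by + cz = a·x₀ + b·y₀ + c·z₀.
d = 5·1 + (-3)·(-5) + 5·4
  = 5 + 15 + 20
  = 40
Equation: 5x - 3y + 5z = 40

5x - 3y + 5z = 40


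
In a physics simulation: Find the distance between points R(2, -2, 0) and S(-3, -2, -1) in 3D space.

d = √[(x₂-x₁)² + (y₂-y₁)² + (z₂-z₁)²]
  = √[(-5)² + 0² + (-1)²]
  = √[25 + 0 + 1]
  = √26
  ≈ 5.099

5.099


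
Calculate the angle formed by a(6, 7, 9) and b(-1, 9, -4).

a·b = 6·(-1) + 7·9 + 9·(-4) = -6 + 63 - 36 = 21
|a| = √(6² + 7² + 9²) = √166 ≈ 12.88
|b| = √((-1)² + 9² + (-4)²) = √98 ≈ 9.899
cos θ = (a·b)/(|a||b|) = 21/(12.88·9.899) ≈ 0.1646
θ = arccos(0.1646) ≈ 80.52°

80.52°


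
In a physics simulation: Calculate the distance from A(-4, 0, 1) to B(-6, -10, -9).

d = √[(x₂-x₁)² + (y₂-y₁)² + (z₂-z₁)²]
  = √[(-2)² + (-10)² + (-10)²]
  = √[4 + 100 + 100]
  = √204
  ≈ 14.28

14.28


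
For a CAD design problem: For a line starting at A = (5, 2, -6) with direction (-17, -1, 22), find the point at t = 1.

P(t) = A + t·d
  = (5 + (-17)·1, 2 + (-1)·1, -6 + 22·1)
  = (5 - 17, 2 - 1, -6 + 22)
  = (-12, 1, 16)

(-12, 1, 16)


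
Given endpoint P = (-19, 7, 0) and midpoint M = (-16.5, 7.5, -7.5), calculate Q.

Q = 2M - P
  = (2·(-16.5) - (-19), 2·7.5 - 7, 2·(-7.5) - 0)
  = (-33 + 19, 15 - 7, -15 + 0)
  = (-14, 8, -15)

(-14, 8, -15)


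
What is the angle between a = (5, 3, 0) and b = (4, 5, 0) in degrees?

a·b = 5·4 + 3·5 + 0·0 = 20 + 15 + 0 = 35
|a| = √(5² + 3² + 0²) = √34 ≈ 5.831
|b| = √(4² + 5² + 0²) = √41 ≈ 6.403
cos θ = (a·b)/(|a||b|) = 35/(5.831·6.403) ≈ 0.9374
θ = arccos(0.9374) ≈ 20.38°

20.38°


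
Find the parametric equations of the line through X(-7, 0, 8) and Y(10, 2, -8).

Direction vector d = Y - X = (10 + 7, 2 + 0, -8 - 8) = (17, 2, -16)
Parametric form r = X + t·d:
x = -7 + 17t, y = 0 + 2t, z = 8 - 16t

x = -7 + 17t, y = 0 + 2t, z = 8 - 16t


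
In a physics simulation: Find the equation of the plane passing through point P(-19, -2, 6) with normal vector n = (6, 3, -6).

The plane through P with normal n = (a, b, c) satisfies n·(r - P) = 0,
i.e. ax + by + cz = a·x₀ + b·y₀ + c·z₀.
d = 6·(-19) + 3·(-2) + (-6)·6
  = -114 - 6 - 36
  = -156
Equation: 6x + 3y - 6z = -156

6x + 3y - 6z = -156


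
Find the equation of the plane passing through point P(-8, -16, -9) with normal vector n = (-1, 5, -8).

The plane through P with normal n = (a, b, c) satisfies n·(r - P) = 0,
i.e. ax + by + cz = a·x₀ + b·y₀ + c·z₀.
d = (-1)·(-8) + 5·(-16) + (-8)·(-9)
  = 8 - 80 + 72
  = 0
Equation: -x + 5y - 8z = 0

-x + 5y - 8z = 0


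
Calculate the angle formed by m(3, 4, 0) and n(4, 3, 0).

m·n = 3·4 + 4·3 + 0·0 = 12 + 12 + 0 = 24
|m| = √(3² + 4² + 0²) = √25 ≈ 5
|n| = √(4² + 3² + 0²) = √25 ≈ 5
cos θ = (m·n)/(|m||n|) = 24/(5·5) ≈ 0.96
θ = arccos(0.96) ≈ 16.26°

16.26°


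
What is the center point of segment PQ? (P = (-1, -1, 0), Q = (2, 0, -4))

M = ((x₁+x₂)/2, (y₁+y₂)/2, (z₁+z₂)/2)
  = ((-1 + 2)/2, (-1 + 0)/2, (0 - 4)/2)
  = (1/2, -1/2, -4/2)
  = (0.5, -0.5, -2)

(0.5, -0.5, -2)


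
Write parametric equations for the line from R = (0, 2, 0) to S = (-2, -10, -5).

Direction vector d = S - R = (-2 + 0, -10 - 2, -5 + 0) = (-2, -12, -5)
Parametric form r = R + t·d:
x = 0 - 2t, y = 2 - 12t, z = 0 - 5t

x = 0 - 2t, y = 2 - 12t, z = 0 - 5t


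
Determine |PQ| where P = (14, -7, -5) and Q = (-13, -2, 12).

d = √[(x₂-x₁)² + (y₂-y₁)² + (z₂-z₁)²]
  = √[(-27)² + 5² + 17²]
  = √[729 + 25 + 289]
  = √1043
  ≈ 32.3

32.3


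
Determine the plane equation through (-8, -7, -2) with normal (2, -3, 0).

The plane through P with normal n = (a, b, c) satisfies n·(r - P) = 0,
i.e. ax + by + cz = a·x₀ + b·y₀ + c·z₀.
d = 2·(-8) + (-3)·(-7) + 0·(-2)
  = -16 + 21 + 0
  = 5
Equation: 2x - 3y = 5

2x - 3y = 5


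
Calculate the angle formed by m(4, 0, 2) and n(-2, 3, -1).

m·n = 4·(-2) + 0·3 + 2·(-1) = -8 + 0 - 2 = -10
|m| = √(4² + 0² + 2²) = √20 ≈ 4.472
|n| = √((-2)² + 3² + (-1)²) = √14 ≈ 3.742
cos θ = (m·n)/(|m||n|) = -10/(4.472·3.742) ≈ -0.5976
θ = arccos(-0.5976) ≈ 126.7°

126.7°


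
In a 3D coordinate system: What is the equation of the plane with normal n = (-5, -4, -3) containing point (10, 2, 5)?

The plane through P with normal n = (a, b, c) satisfies n·(r - P) = 0,
i.e. ax + by + cz = a·x₀ + b·y₀ + c·z₀.
d = (-5)·10 + (-4)·2 + (-3)·5
  = -50 - 8 - 15
  = -73
Equation: -5x - 4y - 3z = -73

-5x - 4y - 3z = -73


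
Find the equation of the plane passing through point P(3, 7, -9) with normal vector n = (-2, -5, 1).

The plane through P with normal n = (a, b, c) satisfies n·(r - P) = 0,
i.e. ax + by + cz = a·x₀ + b·y₀ + c·z₀.
d = (-2)·3 + (-5)·7 + 1·(-9)
  = -6 - 35 - 9
  = -50
Equation: -2x - 5y + z = -50

-2x - 5y + z = -50


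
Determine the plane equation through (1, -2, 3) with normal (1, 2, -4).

The plane through P with normal n = (a, b, c) satisfies n·(r - P) = 0,
i.e. ax + by + cz = a·x₀ + b·y₀ + c·z₀.
d = 1·1 + 2·(-2) + (-4)·3
  = 1 - 4 - 12
  = -15
Equation: x + 2y - 4z = -15

x + 2y - 4z = -15


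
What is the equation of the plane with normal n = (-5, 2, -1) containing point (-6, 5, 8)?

The plane through P with normal n = (a, b, c) satisfies n·(r - P) = 0,
i.e. ax + by + cz = a·x₀ + b·y₀ + c·z₀.
d = (-5)·(-6) + 2·5 + (-1)·8
  = 30 + 10 - 8
  = 32
Equation: -5x + 2y - z = 32

-5x + 2y - z = 32


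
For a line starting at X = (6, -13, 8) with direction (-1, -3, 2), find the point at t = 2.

P(t) = X + t·d
  = (6 + (-1)·2, -13 + (-3)·2, 8 + 2·2)
  = (6 - 2, -13 - 6, 8 + 4)
  = (4, -19, 12)

(4, -19, 12)


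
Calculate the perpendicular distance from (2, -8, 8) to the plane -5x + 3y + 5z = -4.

distance = |a·x₀ + b·y₀ + c·z₀ - d| / √(a² + b² + c²)
  = |(-5)·2 + 3·(-8) + 5·8 - (-4)| / √((-5)² + 3² + 5²)
  = |-10 - 24 + 40 + 4| / √(25 + 9 + 25)
  = |10| / √59
  = 10 / 7.681
  ≈ 1.302

1.302


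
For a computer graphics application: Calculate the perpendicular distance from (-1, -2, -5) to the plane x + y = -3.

distance = |a·x₀ + b·y₀ + c·z₀ - d| / √(a² + b² + c²)
  = |1·(-1) + 1·(-2) + 0·(-5) - (-3)| / √(1² + 1² + 0²)
  = |-1 - 2 + 0 + 3| / √(1 + 1 + 0)
  = |0| / √2
  = 0 / 1.414
  ≈ 0

0


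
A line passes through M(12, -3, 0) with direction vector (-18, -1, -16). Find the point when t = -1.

P(t) = M + t·d
  = (12 + (-18)·(-1), -3 + (-1)·(-1), 0 + (-16)·(-1))
  = (12 + 18, -3 + 1, 0 + 16)
  = (30, -2, 16)

(30, -2, 16)


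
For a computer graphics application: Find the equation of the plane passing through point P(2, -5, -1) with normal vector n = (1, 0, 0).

The plane through P with normal n = (a, b, c) satisfies n·(r - P) = 0,
i.e. ax + by + cz = a·x₀ + b·y₀ + c·z₀.
d = 1·2 + 0·(-5) + 0·(-1)
  = 2 + 0 + 0
  = 2
Equation: x = 2

x = 2


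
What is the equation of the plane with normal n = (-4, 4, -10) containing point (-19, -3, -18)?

The plane through P with normal n = (a, b, c) satisfies n·(r - P) = 0,
i.e. ax + by + cz = a·x₀ + b·y₀ + c·z₀.
d = (-4)·(-19) + 4·(-3) + (-10)·(-18)
  = 76 - 12 + 180
  = 244
Equation: -4x + 4y - 10z = 244

-4x + 4y - 10z = 244


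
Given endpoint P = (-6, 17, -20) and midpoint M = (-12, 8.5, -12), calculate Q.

Q = 2M - P
  = (2·(-12) - (-6), 2·8.5 - 17, 2·(-12) - (-20))
  = (-24 + 6, 17 - 17, -24 + 20)
  = (-18, 0, -4)

(-18, 0, -4)


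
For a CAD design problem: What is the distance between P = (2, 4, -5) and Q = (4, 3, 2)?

d = √[(x₂-x₁)² + (y₂-y₁)² + (z₂-z₁)²]
  = √[2² + (-1)² + 7²]
  = √[4 + 1 + 49]
  = √54
  ≈ 7.348

7.348


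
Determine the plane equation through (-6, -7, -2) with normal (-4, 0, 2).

The plane through P with normal n = (a, b, c) satisfies n·(r - P) = 0,
i.e. ax + by + cz = a·x₀ + b·y₀ + c·z₀.
d = (-4)·(-6) + 0·(-7) + 2·(-2)
  = 24 + 0 - 4
  = 20
Equation: -4x + 2z = 20

-4x + 2z = 20


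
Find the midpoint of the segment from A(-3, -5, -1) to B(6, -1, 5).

M = ((x₁+x₂)/2, (y₁+y₂)/2, (z₁+z₂)/2)
  = ((-3 + 6)/2, (-5 - 1)/2, (-1 + 5)/2)
  = (3/2, -6/2, 4/2)
  = (1.5, -3, 2)

(1.5, -3, 2)


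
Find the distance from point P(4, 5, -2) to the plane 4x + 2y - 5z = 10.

distance = |a·x₀ + b·y₀ + c·z₀ - d| / √(a² + b² + c²)
  = |4·4 + 2·5 + (-5)·(-2) - 10| / √(4² + 2² + (-5)²)
  = |16 + 10 + 10 - 10| / √(16 + 4 + 25)
  = |26| / √45
  = 26 / 6.708
  ≈ 3.876

3.876


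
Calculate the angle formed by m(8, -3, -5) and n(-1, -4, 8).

m·n = 8·(-1) + (-3)·(-4) + (-5)·8 = -8 + 12 - 40 = -36
|m| = √(8² + (-3)² + (-5)²) = √98 ≈ 9.899
|n| = √((-1)² + (-4)² + 8²) = √81 ≈ 9
cos θ = (m·n)/(|m||n|) = -36/(9.899·9) ≈ -0.4041
θ = arccos(-0.4041) ≈ 113.8°

113.8°


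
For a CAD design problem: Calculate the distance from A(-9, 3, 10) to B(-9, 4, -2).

d = √[(x₂-x₁)² + (y₂-y₁)² + (z₂-z₁)²]
  = √[0² + 1² + (-12)²]
  = √[0 + 1 + 144]
  = √145
  ≈ 12.04

12.04


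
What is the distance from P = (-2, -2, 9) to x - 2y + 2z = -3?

distance = |a·x₀ + b·y₀ + c·z₀ - d| / √(a² + b² + c²)
  = |1·(-2) + (-2)·(-2) + 2·9 - (-3)| / √(1² + (-2)² + 2²)
  = |-2 + 4 + 18 + 3| / √(1 + 4 + 4)
  = |23| / √9
  = 23 / 3
  ≈ 7.667

7.667


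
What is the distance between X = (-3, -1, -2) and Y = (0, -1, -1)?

d = √[(x₂-x₁)² + (y₂-y₁)² + (z₂-z₁)²]
  = √[3² + 0² + 1²]
  = √[9 + 0 + 1]
  = √10
  ≈ 3.162

3.162
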